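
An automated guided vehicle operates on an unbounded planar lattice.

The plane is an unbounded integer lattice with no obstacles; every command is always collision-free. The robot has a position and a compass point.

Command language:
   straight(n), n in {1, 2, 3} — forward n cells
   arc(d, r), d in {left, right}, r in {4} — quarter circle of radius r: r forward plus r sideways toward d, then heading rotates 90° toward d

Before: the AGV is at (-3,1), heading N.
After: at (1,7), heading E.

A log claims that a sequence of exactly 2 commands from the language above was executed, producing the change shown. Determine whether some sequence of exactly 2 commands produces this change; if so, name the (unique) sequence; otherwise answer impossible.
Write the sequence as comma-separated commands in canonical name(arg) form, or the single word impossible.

key: order matters: swapping straight(2) and arc(right, 4) lands elsewhere
t0: at (-3,1), heading N
[1] after straight(2): at (-3,3), heading N
[2] after arc(right, 4): at (1,7), heading E
uniquely the one of 25 2-step routes that fits.

straight(2), arc(right, 4)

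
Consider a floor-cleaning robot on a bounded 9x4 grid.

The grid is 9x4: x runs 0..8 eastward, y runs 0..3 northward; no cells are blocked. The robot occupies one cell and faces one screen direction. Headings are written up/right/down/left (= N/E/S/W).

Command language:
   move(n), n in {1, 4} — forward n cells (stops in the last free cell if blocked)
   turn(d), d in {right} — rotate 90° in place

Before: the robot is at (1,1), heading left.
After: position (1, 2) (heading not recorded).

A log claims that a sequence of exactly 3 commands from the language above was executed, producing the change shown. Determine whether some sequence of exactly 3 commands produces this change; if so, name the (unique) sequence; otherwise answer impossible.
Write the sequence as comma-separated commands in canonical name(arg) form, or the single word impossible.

start: at (1,1), heading left
1. turn(right) → at (1,1), heading up
2. move(1) → at (1,2), heading up
3. turn(right) → at (1,2), heading right
all 27 alternatives checked — unique.

turn(right), move(1), turn(right)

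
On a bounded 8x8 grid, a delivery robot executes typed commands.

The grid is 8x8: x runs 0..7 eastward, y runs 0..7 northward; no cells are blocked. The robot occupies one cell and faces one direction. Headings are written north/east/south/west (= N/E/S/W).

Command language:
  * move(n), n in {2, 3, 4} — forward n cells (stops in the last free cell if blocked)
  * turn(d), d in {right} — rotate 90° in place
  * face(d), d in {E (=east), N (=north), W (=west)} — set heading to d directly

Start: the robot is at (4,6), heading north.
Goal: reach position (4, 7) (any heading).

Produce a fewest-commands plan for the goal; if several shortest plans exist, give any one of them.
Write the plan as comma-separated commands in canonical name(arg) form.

from: at (4,6), heading north
[1] after move(4): at (4,7), heading north
shorter routes all fall short; 1 is best.

move(4)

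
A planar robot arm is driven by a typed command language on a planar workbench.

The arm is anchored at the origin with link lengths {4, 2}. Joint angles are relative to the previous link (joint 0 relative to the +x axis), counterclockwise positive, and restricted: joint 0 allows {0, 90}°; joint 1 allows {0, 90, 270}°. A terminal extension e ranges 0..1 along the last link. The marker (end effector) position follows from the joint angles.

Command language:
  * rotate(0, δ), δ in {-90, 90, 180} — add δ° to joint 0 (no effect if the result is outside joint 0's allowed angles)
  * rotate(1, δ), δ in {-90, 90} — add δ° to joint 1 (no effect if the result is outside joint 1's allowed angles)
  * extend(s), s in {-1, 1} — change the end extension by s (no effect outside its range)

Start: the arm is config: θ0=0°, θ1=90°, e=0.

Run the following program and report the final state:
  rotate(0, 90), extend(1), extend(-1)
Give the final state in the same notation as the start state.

begin: config: θ0=0°, θ1=90°, e=0
1. rotate(0, 90) → config: θ0=90°, θ1=90°, e=0
2. extend(1) → config: θ0=90°, θ1=90°, e=1
3. extend(-1) → config: θ0=90°, θ1=90°, e=0

config: θ0=90°, θ1=90°, e=0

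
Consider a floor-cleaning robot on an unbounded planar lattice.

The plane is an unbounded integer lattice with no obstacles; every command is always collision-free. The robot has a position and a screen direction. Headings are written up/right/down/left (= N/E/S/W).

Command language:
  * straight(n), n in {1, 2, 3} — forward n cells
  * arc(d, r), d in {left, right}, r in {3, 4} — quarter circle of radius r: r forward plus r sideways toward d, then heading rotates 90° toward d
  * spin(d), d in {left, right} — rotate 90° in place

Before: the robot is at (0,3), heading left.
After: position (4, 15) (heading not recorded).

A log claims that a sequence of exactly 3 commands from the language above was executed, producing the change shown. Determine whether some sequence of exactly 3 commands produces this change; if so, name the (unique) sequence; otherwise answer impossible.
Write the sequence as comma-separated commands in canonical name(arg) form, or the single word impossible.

arc(right, 4), arc(right, 4), arc(left, 4)

key: running arc(left, 4) before arc(right, 4) would end elsewhere — order is forced
start: at (0,3), heading left
step 1 (arc(right, 4)): at (-4,7), heading up
step 2 (arc(right, 4)): at (0,11), heading right
step 3 (arc(left, 4)): at (4,15), heading up
no rival 3-sequence matches.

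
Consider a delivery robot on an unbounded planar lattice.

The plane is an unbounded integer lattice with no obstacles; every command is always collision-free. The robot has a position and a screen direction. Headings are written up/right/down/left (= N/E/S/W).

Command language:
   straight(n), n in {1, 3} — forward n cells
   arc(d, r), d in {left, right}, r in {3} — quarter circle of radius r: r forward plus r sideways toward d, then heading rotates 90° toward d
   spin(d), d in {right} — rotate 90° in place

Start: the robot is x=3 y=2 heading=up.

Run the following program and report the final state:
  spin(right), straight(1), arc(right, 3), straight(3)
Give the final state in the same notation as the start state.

t0: x=3 y=2 heading=up
1. spin(right) → x=3 y=2 heading=right
2. straight(1) → x=4 y=2 heading=right
3. arc(right, 3) → x=7 y=-1 heading=down
4. straight(3) → x=7 y=-4 heading=down

x=7 y=-4 heading=down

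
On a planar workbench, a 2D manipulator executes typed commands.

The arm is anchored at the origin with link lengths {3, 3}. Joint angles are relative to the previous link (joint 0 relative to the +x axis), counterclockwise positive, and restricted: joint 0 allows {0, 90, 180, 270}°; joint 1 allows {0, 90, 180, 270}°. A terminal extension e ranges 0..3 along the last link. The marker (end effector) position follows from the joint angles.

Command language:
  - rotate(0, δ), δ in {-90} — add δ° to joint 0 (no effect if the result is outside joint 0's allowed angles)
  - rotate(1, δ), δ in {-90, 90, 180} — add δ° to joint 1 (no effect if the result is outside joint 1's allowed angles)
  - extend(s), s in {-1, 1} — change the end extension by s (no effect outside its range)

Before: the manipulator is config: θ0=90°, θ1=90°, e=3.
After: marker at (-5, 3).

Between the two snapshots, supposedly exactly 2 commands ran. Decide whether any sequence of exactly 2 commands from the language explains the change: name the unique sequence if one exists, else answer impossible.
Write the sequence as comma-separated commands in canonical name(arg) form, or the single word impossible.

extend(1), extend(-1)

key: running extend(-1) before extend(1) would end elsewhere — order is forced
t0: config: θ0=90°, θ1=90°, e=3
1. extend(1) → config: θ0=90°, θ1=90°, e=3
2. extend(-1) → config: θ0=90°, θ1=90°, e=2
uniquely the one of 36 2-step routes that fits.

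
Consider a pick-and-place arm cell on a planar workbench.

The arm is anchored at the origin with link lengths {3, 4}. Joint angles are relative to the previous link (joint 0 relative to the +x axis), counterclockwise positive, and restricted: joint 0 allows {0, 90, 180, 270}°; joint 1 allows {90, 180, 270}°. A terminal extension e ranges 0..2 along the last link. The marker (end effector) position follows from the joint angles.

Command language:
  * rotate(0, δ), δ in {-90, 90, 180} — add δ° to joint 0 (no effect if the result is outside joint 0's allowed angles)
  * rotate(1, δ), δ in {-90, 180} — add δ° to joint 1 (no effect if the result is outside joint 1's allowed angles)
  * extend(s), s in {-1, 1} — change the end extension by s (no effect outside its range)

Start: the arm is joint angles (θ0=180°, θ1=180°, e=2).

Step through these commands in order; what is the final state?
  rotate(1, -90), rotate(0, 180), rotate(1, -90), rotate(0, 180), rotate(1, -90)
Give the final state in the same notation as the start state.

initial: joint angles (θ0=180°, θ1=180°, e=2)
1. rotate(1, -90) → joint angles (θ0=180°, θ1=90°, e=2)
2. rotate(0, 180) → joint angles (θ0=0°, θ1=90°, e=2)
3. rotate(1, -90) → joint angles (θ0=0°, θ1=90°, e=2)
4. rotate(0, 180) → joint angles (θ0=180°, θ1=90°, e=2)
5. rotate(1, -90) → joint angles (θ0=180°, θ1=90°, e=2)

joint angles (θ0=180°, θ1=90°, e=2)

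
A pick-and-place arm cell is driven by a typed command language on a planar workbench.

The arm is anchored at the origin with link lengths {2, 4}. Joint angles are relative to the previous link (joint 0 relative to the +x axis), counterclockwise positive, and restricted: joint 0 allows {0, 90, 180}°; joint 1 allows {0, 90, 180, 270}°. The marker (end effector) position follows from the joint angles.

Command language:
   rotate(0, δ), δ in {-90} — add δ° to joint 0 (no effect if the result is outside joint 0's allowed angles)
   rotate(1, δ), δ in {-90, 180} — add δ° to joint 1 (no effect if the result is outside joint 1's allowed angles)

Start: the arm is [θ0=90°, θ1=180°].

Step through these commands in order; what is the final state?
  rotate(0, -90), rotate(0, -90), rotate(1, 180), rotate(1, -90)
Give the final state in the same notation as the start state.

start: [θ0=90°, θ1=180°]
t=1 rotate(0, -90) ⇒ [θ0=0°, θ1=180°]
t=2 rotate(0, -90) ⇒ [θ0=0°, θ1=180°]
t=3 rotate(1, 180) ⇒ [θ0=0°, θ1=0°]
t=4 rotate(1, -90) ⇒ [θ0=0°, θ1=270°]

[θ0=0°, θ1=270°]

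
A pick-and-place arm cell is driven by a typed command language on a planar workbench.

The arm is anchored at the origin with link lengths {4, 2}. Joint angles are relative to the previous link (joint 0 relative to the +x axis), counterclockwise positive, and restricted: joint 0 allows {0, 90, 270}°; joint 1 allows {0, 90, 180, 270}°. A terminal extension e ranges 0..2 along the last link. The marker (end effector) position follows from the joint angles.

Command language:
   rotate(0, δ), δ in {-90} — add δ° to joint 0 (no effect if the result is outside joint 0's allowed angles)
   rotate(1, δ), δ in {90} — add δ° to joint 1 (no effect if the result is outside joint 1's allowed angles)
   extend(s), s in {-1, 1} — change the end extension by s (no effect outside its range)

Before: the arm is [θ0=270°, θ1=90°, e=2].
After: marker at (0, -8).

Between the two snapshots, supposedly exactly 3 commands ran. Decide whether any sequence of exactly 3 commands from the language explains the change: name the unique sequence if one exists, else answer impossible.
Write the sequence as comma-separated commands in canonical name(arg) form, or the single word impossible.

initial: [θ0=270°, θ1=90°, e=2]
[1] after rotate(1, 90): [θ0=270°, θ1=180°, e=2]
[2] after rotate(1, 90): [θ0=270°, θ1=270°, e=2]
[3] after rotate(1, 90): [θ0=270°, θ1=0°, e=2]
no rival 3-sequence matches.

rotate(1, 90), rotate(1, 90), rotate(1, 90)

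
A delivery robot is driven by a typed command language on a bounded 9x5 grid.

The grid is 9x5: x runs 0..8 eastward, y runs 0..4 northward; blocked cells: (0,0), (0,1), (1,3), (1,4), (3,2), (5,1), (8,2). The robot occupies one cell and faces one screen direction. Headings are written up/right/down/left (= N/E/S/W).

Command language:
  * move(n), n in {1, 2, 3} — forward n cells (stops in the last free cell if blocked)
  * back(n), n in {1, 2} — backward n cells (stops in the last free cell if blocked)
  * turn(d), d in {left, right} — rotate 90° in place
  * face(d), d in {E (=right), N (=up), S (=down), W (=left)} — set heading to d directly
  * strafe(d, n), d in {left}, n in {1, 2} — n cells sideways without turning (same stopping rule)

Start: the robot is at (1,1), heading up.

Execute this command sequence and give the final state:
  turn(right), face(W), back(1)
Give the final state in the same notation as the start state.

at (2,1), heading left

initial: at (1,1), heading up
t=1 turn(right) ⇒ at (1,1), heading right
t=2 face(W) ⇒ at (1,1), heading left
t=3 back(1) ⇒ at (2,1), heading left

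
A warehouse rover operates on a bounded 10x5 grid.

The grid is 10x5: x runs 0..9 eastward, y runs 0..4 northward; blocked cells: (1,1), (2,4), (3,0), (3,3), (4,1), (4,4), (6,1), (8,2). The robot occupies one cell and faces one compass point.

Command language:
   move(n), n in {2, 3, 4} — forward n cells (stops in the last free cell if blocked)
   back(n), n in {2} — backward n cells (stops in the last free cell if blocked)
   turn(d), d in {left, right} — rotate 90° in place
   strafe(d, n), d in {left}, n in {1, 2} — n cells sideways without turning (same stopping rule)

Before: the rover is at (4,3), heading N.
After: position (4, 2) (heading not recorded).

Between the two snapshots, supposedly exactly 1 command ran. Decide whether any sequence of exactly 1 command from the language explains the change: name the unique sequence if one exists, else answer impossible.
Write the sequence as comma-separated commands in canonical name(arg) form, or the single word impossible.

back(2)

key: back(2) is stopped early by the blocked cell at (4,1)
t0: at (4,3), heading N
[1] after back(2): at (4,2), heading N
uniquely the one of 8 1-step routes that fits.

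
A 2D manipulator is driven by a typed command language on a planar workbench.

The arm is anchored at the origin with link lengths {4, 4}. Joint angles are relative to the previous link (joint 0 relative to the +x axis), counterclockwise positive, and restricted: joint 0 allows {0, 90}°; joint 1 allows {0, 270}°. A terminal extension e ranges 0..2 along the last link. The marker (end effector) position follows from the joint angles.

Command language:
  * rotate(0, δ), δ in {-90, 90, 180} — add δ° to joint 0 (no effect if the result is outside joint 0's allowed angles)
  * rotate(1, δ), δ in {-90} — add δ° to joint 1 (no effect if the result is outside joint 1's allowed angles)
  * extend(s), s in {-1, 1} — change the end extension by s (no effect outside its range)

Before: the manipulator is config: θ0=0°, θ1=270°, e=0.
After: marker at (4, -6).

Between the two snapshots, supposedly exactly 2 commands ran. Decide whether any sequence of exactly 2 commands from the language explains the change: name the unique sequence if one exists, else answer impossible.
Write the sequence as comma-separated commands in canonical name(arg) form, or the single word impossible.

from: config: θ0=0°, θ1=270°, e=0
[1] after extend(1): config: θ0=0°, θ1=270°, e=1
[2] after extend(1): config: θ0=0°, θ1=270°, e=2
all 36 alternatives checked — unique.

extend(1), extend(1)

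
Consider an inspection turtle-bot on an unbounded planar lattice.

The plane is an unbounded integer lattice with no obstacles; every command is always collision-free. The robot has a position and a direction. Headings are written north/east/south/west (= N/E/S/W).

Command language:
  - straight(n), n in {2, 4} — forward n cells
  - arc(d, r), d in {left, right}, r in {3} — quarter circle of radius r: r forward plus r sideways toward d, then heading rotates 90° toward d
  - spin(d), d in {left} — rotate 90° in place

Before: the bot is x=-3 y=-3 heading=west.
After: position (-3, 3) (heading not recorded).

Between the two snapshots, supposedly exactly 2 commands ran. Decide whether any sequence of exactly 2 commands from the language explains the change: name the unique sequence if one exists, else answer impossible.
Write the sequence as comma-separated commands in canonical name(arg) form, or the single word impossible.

arc(right, 3), arc(right, 3)

from: x=-3 y=-3 heading=west
1. arc(right, 3) → x=-6 y=0 heading=north
2. arc(right, 3) → x=-3 y=3 heading=east
no other 2-command option fits: unique.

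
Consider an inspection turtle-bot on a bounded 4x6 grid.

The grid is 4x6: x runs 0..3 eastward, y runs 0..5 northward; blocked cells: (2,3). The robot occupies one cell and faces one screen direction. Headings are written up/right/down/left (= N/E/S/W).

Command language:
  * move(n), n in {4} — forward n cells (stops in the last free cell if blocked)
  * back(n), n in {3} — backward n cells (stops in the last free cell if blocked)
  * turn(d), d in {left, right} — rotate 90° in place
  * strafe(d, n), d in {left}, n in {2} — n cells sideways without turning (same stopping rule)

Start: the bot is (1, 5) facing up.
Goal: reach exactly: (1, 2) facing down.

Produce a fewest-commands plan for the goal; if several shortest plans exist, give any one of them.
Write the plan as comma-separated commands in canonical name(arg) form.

t0: (1, 5) facing up
1. back(3) → (1, 2) facing up
2. turn(left) → (1, 2) facing left
3. turn(left) → (1, 2) facing down
nothing shorter than 3 reaches the goal.

back(3), turn(left), turn(left)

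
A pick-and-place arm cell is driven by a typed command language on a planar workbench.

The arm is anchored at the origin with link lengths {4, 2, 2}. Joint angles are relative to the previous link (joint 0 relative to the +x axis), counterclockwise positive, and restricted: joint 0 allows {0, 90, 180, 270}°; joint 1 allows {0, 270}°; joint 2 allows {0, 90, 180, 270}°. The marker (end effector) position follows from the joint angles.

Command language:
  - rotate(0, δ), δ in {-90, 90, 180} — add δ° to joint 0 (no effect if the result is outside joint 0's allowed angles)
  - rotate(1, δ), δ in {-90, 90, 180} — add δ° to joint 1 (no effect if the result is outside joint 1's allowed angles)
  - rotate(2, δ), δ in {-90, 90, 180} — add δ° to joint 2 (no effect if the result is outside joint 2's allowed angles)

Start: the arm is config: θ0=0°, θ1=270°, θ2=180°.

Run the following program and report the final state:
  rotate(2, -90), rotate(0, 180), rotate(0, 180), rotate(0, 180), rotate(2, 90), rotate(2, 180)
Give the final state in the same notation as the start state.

config: θ0=180°, θ1=270°, θ2=0°

t0: config: θ0=0°, θ1=270°, θ2=180°
1. rotate(2, -90) → config: θ0=0°, θ1=270°, θ2=90°
2. rotate(0, 180) → config: θ0=180°, θ1=270°, θ2=90°
3. rotate(0, 180) → config: θ0=0°, θ1=270°, θ2=90°
4. rotate(0, 180) → config: θ0=180°, θ1=270°, θ2=90°
5. rotate(2, 90) → config: θ0=180°, θ1=270°, θ2=180°
6. rotate(2, 180) → config: θ0=180°, θ1=270°, θ2=0°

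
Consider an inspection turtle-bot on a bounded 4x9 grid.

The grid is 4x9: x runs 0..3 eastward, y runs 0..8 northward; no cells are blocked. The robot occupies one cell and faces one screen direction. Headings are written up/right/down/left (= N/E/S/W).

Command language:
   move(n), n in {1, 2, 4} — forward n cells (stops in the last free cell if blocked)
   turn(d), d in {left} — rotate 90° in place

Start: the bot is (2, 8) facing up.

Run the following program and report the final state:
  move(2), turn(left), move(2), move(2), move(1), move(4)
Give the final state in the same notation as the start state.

initial: (2, 8) facing up
[1] after move(2): (2, 8) facing up
[2] after turn(left): (2, 8) facing left
[3] after move(2): (0, 8) facing left
[4] after move(2): (0, 8) facing left
[5] after move(1): (0, 8) facing left
[6] after move(4): (0, 8) facing left

(0, 8) facing left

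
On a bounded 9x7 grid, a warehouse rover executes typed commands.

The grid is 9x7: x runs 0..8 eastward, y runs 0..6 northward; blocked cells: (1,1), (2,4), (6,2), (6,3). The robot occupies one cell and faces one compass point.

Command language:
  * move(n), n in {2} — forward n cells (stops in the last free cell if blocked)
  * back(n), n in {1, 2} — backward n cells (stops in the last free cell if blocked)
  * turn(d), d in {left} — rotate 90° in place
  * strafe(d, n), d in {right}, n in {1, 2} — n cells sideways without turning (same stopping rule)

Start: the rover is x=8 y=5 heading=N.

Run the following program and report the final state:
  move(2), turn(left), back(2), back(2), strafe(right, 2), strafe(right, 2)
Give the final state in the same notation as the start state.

begin: x=8 y=5 heading=N
[1] after move(2): x=8 y=6 heading=N
[2] after turn(left): x=8 y=6 heading=W
[3] after back(2): x=8 y=6 heading=W
[4] after back(2): x=8 y=6 heading=W
[5] after strafe(right, 2): x=8 y=6 heading=W
[6] after strafe(right, 2): x=8 y=6 heading=W

x=8 y=6 heading=W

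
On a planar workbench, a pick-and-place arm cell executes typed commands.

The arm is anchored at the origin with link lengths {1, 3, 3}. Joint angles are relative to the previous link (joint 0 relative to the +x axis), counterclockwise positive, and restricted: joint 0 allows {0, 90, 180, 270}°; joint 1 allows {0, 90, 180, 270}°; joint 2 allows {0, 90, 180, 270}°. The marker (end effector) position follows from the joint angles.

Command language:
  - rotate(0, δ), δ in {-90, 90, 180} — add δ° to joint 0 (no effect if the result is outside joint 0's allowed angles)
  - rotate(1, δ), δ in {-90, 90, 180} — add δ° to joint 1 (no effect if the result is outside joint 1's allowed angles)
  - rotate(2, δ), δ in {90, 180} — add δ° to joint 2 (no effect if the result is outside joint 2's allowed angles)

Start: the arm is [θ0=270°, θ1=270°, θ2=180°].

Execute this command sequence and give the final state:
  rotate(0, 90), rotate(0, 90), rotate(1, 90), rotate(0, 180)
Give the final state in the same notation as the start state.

[θ0=270°, θ1=0°, θ2=180°]

initial: [θ0=270°, θ1=270°, θ2=180°]
1. rotate(0, 90) → [θ0=0°, θ1=270°, θ2=180°]
2. rotate(0, 90) → [θ0=90°, θ1=270°, θ2=180°]
3. rotate(1, 90) → [θ0=90°, θ1=0°, θ2=180°]
4. rotate(0, 180) → [θ0=270°, θ1=0°, θ2=180°]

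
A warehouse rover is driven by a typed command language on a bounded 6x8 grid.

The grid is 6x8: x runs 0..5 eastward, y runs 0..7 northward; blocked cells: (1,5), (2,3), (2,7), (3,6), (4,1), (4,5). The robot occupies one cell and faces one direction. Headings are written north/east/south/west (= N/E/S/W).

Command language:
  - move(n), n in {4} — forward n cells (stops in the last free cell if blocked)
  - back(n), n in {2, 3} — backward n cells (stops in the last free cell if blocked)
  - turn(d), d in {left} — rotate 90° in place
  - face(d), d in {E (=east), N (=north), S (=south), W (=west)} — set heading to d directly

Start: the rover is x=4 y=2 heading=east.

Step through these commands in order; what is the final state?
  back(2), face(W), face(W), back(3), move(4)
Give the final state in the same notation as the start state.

x=1 y=2 heading=west

start: x=4 y=2 heading=east
1. back(2) → x=2 y=2 heading=east
2. face(W) → x=2 y=2 heading=west
3. face(W) → x=2 y=2 heading=west
4. back(3) → x=5 y=2 heading=west
5. move(4) → x=1 y=2 heading=west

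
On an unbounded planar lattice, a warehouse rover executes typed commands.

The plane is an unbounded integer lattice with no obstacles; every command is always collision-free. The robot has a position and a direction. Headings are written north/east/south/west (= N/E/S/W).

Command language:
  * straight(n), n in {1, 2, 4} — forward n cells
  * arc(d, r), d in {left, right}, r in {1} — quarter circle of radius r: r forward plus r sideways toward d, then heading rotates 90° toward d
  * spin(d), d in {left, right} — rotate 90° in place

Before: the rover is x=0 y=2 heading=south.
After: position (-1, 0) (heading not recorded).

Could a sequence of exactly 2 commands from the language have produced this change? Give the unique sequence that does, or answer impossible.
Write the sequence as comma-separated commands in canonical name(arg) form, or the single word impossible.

straight(1), arc(right, 1)

key: order matters: swapping straight(1) and arc(right, 1) lands elsewhere
initial: x=0 y=2 heading=south
[1] after straight(1): x=0 y=1 heading=south
[2] after arc(right, 1): x=-1 y=0 heading=west
no rival 2-sequence matches.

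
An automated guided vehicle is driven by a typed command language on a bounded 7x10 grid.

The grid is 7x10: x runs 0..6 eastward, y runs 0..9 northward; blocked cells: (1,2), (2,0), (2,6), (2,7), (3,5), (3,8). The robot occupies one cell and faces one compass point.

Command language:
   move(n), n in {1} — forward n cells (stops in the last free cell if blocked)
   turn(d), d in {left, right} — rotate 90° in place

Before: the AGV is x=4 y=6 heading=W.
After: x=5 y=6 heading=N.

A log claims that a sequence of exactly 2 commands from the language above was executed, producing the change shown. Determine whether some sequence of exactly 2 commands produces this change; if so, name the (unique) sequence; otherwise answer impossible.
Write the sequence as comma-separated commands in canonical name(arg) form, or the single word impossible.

impossible

no 2-step route produces this change.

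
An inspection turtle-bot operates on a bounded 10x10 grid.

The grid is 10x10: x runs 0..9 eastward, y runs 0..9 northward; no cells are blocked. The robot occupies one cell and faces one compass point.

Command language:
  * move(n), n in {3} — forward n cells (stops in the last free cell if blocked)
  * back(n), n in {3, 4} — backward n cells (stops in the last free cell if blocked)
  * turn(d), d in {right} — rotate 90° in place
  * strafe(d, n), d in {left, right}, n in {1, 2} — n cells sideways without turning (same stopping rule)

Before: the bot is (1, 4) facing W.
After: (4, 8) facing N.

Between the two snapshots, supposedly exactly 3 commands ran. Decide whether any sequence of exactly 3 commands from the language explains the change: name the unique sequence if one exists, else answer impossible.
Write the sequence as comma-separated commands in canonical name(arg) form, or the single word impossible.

all 512 sequences checked — none match.

impossible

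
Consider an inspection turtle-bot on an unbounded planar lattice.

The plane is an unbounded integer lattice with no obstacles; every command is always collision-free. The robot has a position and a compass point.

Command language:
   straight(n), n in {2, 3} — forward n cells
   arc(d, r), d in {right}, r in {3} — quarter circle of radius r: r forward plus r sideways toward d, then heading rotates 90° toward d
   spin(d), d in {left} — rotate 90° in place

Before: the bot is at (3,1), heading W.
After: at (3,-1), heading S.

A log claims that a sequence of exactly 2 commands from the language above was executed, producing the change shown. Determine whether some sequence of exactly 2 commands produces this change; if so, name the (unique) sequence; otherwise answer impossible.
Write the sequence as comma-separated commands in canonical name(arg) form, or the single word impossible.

spin(left), straight(2)

key: running straight(2) before spin(left) would end elsewhere — order is forced
t0: at (3,1), heading W
[1] after spin(left): at (3,1), heading S
[2] after straight(2): at (3,-1), heading S
no other 2-command option fits: unique.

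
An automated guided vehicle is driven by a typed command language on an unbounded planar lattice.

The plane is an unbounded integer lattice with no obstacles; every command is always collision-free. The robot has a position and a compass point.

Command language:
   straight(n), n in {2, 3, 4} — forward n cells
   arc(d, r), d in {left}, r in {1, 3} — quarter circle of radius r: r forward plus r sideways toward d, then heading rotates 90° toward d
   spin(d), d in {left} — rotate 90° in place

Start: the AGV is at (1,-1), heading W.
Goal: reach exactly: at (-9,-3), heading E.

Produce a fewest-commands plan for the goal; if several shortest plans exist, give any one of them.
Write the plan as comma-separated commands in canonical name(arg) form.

initial: at (1,-1), heading W
[1] after straight(2): at (-1,-1), heading W
[2] after straight(4): at (-5,-1), heading W
[3] after straight(4): at (-9,-1), heading W
[4] after arc(left, 1): at (-10,-2), heading S
[5] after arc(left, 1): at (-9,-3), heading E
no 4-step plan works, so 5 is optimal.

straight(2), straight(4), straight(4), arc(left, 1), arc(left, 1)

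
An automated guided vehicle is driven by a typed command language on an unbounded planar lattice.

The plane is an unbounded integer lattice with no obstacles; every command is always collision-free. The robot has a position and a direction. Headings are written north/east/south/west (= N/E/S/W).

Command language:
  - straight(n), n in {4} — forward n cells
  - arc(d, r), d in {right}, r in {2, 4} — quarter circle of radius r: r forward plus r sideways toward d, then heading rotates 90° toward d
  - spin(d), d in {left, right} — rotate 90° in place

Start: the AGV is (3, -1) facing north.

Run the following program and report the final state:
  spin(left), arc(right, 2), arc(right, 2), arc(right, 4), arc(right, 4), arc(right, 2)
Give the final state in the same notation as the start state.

from: (3, -1) facing north
t=1 spin(left) ⇒ (3, -1) facing west
t=2 arc(right, 2) ⇒ (1, 1) facing north
t=3 arc(right, 2) ⇒ (3, 3) facing east
t=4 arc(right, 4) ⇒ (7, -1) facing south
t=5 arc(right, 4) ⇒ (3, -5) facing west
t=6 arc(right, 2) ⇒ (1, -3) facing north

(1, -3) facing north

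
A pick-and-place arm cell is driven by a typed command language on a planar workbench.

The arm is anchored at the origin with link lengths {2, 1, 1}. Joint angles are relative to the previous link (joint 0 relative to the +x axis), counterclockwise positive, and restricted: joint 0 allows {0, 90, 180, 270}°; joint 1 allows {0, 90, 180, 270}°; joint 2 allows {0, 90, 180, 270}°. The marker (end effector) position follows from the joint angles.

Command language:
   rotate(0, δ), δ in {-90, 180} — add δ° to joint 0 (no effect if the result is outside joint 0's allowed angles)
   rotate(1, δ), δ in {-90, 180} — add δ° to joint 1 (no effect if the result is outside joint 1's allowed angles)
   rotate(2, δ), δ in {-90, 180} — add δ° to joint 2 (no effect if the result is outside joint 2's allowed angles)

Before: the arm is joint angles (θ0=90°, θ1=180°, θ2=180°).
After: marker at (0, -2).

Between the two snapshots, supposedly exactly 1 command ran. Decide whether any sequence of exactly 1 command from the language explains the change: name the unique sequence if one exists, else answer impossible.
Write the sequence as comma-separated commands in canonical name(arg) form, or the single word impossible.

rotate(0, 180)

begin: joint angles (θ0=90°, θ1=180°, θ2=180°)
t=1 rotate(0, 180) ⇒ joint angles (θ0=270°, θ1=180°, θ2=180°)
no other 1-command option fits: unique.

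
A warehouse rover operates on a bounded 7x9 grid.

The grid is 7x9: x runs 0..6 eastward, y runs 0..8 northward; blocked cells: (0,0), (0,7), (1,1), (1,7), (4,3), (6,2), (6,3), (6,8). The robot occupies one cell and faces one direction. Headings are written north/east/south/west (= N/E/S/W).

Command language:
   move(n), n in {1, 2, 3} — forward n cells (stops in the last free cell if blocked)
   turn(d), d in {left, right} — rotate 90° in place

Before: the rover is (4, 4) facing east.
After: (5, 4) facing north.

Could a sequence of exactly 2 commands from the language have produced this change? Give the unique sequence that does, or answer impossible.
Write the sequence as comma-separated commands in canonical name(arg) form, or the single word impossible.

key: order matters: swapping move(1) and turn(left) lands elsewhere
t0: (4, 4) facing east
step 1 (move(1)): (5, 4) facing east
step 2 (turn(left)): (5, 4) facing north
uniquely the one of 25 2-step routes that fits.

move(1), turn(left)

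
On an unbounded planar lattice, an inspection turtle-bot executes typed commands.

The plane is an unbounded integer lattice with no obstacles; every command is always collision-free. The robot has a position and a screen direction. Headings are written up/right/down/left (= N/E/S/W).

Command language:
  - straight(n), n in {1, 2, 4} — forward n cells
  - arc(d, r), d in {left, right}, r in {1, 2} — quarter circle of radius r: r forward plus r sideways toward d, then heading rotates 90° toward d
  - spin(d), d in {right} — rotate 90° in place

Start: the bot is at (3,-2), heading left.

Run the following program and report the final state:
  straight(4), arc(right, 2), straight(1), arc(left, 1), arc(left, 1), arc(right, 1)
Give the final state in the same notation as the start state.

from: at (3,-2), heading left
step 1 (straight(4)): at (-1,-2), heading left
step 2 (arc(right, 2)): at (-3,0), heading up
step 3 (straight(1)): at (-3,1), heading up
step 4 (arc(left, 1)): at (-4,2), heading left
step 5 (arc(left, 1)): at (-5,1), heading down
step 6 (arc(right, 1)): at (-6,0), heading left

at (-6,0), heading left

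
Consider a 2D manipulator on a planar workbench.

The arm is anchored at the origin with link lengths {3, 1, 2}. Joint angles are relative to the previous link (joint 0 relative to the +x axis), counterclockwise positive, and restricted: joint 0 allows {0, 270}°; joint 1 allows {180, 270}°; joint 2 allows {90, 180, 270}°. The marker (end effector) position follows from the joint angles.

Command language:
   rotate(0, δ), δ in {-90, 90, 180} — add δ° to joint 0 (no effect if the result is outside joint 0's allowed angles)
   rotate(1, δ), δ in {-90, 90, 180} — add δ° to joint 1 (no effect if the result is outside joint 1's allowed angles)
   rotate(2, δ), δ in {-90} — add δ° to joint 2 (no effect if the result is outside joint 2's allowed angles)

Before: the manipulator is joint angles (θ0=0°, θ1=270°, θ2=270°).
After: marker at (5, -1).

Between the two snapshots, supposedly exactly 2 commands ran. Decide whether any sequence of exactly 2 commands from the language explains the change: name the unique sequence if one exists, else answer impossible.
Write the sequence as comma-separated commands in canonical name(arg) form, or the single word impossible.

begin: joint angles (θ0=0°, θ1=270°, θ2=270°)
1. rotate(2, -90) → joint angles (θ0=0°, θ1=270°, θ2=180°)
2. rotate(2, -90) → joint angles (θ0=0°, θ1=270°, θ2=90°)
all 49 alternatives checked — unique.

rotate(2, -90), rotate(2, -90)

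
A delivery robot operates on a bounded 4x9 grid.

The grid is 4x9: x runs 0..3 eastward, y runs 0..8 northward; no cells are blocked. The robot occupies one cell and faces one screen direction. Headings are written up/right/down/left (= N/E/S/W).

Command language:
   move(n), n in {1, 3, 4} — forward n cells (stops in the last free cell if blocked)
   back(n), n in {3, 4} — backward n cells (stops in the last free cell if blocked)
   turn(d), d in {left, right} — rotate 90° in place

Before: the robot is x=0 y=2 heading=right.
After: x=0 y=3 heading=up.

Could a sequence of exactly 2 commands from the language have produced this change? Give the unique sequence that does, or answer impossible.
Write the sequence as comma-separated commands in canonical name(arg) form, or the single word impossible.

key: running move(1) before turn(left) would end elsewhere — order is forced
from: x=0 y=2 heading=right
step 1 (turn(left)): x=0 y=2 heading=up
step 2 (move(1)): x=0 y=3 heading=up
no other 2-command option fits: unique.

turn(left), move(1)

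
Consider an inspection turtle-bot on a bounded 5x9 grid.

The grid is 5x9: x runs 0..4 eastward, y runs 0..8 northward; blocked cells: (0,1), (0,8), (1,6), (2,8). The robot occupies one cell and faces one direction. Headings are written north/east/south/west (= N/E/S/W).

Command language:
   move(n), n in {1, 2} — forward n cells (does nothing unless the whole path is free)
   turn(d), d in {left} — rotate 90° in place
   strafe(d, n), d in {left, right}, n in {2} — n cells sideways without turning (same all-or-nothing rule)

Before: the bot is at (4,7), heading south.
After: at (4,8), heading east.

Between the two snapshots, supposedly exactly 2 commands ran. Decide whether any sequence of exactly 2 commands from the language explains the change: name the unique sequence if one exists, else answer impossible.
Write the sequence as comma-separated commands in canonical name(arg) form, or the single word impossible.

no 2-step route produces this change.

impossible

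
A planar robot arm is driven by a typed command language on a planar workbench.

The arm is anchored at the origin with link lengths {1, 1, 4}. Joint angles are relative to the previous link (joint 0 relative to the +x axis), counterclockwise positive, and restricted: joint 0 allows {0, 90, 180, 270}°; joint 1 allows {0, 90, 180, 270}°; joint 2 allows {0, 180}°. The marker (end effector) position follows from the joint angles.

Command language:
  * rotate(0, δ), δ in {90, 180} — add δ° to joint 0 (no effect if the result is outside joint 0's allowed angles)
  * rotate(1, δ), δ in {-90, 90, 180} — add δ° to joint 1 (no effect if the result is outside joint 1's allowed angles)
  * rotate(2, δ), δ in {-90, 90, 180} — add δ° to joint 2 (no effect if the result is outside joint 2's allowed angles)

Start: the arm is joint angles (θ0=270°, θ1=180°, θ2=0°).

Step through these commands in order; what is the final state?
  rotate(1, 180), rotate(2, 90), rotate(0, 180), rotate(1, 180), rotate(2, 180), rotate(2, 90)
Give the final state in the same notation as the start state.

joint angles (θ0=90°, θ1=180°, θ2=180°)

initial: joint angles (θ0=270°, θ1=180°, θ2=0°)
t=1 rotate(1, 180) ⇒ joint angles (θ0=270°, θ1=0°, θ2=0°)
t=2 rotate(2, 90) ⇒ joint angles (θ0=270°, θ1=0°, θ2=0°)
t=3 rotate(0, 180) ⇒ joint angles (θ0=90°, θ1=0°, θ2=0°)
t=4 rotate(1, 180) ⇒ joint angles (θ0=90°, θ1=180°, θ2=0°)
t=5 rotate(2, 180) ⇒ joint angles (θ0=90°, θ1=180°, θ2=180°)
t=6 rotate(2, 90) ⇒ joint angles (θ0=90°, θ1=180°, θ2=180°)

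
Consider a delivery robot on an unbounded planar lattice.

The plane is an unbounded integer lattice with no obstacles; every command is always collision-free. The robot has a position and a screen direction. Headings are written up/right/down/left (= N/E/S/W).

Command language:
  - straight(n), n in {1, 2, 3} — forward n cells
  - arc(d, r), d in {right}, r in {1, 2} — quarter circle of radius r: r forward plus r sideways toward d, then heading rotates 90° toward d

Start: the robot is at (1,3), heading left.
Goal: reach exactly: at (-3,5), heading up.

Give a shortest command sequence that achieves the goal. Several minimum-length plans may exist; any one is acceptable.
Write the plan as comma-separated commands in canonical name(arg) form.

straight(2), arc(right, 2)

initial: at (1,3), heading left
1. straight(2) → at (-1,3), heading left
2. arc(right, 2) → at (-3,5), heading up
minimal: 2 command(s), checked below 2.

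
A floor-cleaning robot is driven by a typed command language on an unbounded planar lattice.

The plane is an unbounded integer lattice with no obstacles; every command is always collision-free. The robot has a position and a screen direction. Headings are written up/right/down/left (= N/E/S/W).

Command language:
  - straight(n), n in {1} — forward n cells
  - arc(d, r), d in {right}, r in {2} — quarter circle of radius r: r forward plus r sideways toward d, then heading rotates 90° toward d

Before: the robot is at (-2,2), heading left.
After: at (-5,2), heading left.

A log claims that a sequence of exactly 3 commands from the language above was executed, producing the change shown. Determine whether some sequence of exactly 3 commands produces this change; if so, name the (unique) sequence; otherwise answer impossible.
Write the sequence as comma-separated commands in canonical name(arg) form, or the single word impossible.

key: heading stays W — no command in the sequence turns
from: at (-2,2), heading left
[1] after straight(1): at (-3,2), heading left
[2] after straight(1): at (-4,2), heading left
[3] after straight(1): at (-5,2), heading left
all 8 alternatives checked — unique.

straight(1), straight(1), straight(1)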